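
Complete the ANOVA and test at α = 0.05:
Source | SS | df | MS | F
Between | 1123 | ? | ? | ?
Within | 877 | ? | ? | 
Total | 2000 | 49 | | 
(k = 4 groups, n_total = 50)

df_between = 3, df_within = 46. MS_between = 374.33, MS_within = 19.07. F = 19.634, F_crit ≈ 2.807. Reject H₀.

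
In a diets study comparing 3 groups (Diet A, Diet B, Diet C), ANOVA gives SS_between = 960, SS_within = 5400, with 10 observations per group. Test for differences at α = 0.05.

df_between = 2, df_within = 27. F = MS_between/MS_within = 480.0/200.0 = 2.4. F_crit ≈ 3.354. Fail to reject H₀.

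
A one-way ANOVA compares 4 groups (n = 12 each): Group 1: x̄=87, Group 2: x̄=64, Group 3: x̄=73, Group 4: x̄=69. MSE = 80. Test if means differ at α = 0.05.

Grand mean = 73.25. SS_between = 3513.0, MS_between = 1171.0. F = 14.637, F_crit ≈ 2.816. Reject H₀.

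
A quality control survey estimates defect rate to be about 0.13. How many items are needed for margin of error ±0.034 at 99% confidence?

n = z²p(1-p)/E² = 2.576²×0.13×0.87/0.034² = 649.2 → n = 650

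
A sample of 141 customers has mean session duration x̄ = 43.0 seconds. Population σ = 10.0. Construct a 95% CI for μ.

CI = x̄ ± z*(σ/√n) = 43.0 ± 1.96(10.0/√141) = 43.0 ± 1.65 = (41.35, 44.65)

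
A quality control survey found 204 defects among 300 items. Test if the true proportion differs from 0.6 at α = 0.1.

p̂ = 0.68, p₀ = 0.6. z = (p̂ - p₀)/√(p₀(1-p₀)/n) = 2.828. Critical: ±1.645. Reject H₀.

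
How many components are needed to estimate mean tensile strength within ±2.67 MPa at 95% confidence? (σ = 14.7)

n = (z*σ/E)² = (1.96×14.7/2.67)² = 116.4 → n = 117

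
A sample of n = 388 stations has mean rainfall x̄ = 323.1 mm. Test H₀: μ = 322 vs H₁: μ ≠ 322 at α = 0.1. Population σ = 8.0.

z = (x̄ - μ₀)/(σ/√n) = (323.1 - 322)/(8.0/√388) = 2.708. Critical value: ±1.645. Since |2.708| > 1.645, Reject H₀.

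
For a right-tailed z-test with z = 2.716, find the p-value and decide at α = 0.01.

p = P(Z > 2.716) = 1 - Φ(2.716) ≈ 0.0033. Since p < 0.01, reject H₀ (significant) at α = 0.01.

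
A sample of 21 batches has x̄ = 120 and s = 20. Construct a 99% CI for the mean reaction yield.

CI = x̄ ± t*(s/√n) = 120 ± 2.845(20/√21) = (107.58, 132.42)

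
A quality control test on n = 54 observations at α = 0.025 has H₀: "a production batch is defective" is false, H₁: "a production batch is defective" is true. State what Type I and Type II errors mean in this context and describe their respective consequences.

Type I (false positive): concluding that a production batch is defective when it is not — scrapping a good batch — wasted material and cost for no reason. Type II (false negative): failing to conclude that a production batch is defective when it is — shipping a defective batch — faulty products reach customers. Which is costlier depends on domain priorities and is a judgement call rather than a statistical fact.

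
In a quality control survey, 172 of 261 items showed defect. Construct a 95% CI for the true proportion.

p̂ = 0.659. CI = p̂ ± z*√(p̂(1-p̂)/n) = (0.601, 0.717)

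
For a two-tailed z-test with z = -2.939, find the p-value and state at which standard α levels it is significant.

p = 2·P(Z > |-2.939|) = 2·(1 - Φ(2.939)) ≈ 0.0033. Significant at α = 0.1; Significant at α = 0.05; Significant at α = 0.01.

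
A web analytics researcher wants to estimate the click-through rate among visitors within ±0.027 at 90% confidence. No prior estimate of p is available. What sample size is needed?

Conservative approach: use p = 0.5 (maximizes p(1-p) = 0.25). n = z²(0.25)/E² = 1.645²×0.25/0.027² = 928.0 → n = 928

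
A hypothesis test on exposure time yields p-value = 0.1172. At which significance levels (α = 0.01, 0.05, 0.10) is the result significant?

p = 0.1172. Not significant at any of the given levels.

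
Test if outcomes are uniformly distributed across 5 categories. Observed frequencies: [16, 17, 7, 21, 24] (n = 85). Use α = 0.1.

Expected = 17 each. χ² = Σ(O-E)²/E = 9.765. df = 4, critical value = 7.779. Reject H₀.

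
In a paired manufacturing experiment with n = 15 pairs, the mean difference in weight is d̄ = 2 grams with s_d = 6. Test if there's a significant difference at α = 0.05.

t = d̄/(s_d/√n) = 2/(6/√15) = 1.291. df = 14, critical t = ±2.145. Fail to reject H₀.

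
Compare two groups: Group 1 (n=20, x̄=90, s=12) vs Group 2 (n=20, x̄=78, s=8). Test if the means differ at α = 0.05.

Pooled sp = 10.2. t = 3.721, df = 38. Critical t = ±2.024. Reject H₀.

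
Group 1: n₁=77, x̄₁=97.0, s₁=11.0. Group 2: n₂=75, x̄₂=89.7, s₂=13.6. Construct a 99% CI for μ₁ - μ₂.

Difference = 7.3. SE = √(11.0²/77 + 13.6²/75) = 2.009. CI = (2.12, 12.48)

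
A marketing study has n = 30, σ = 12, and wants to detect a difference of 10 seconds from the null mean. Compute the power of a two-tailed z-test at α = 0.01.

SE = σ/√n = 12/√30 = 2.191. Non-centrality λ = d/SE = 10/2.191 = 4.564. Power ≈ Φ(λ - z_{α/2}) = Φ(4.564 - 2.576) = Φ(1.988) = 0.977.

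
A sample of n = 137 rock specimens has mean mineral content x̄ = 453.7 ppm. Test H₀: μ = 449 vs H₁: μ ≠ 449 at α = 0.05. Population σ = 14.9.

z = (x̄ - μ₀)/(σ/√n) = (453.7 - 449)/(14.9/√137) = 3.692. Critical value: ±1.96. Since |3.692| > 1.96, Reject H₀.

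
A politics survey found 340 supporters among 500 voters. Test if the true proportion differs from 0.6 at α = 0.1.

p̂ = 0.68, p₀ = 0.6. z = (p̂ - p₀)/√(p₀(1-p₀)/n) = 3.651. Critical: ±1.645. Reject H₀.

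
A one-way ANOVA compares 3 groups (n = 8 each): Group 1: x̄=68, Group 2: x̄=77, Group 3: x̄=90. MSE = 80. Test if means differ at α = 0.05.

Grand mean = 78.33. SS_between = 1957.33, MS_between = 978.67. F = 12.233, F_crit ≈ 3.467. Reject H₀.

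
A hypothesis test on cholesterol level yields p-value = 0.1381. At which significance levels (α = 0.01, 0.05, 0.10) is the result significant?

p = 0.1381. Not significant at any of the given levels.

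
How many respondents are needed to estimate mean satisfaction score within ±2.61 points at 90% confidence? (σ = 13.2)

n = (z*σ/E)² = (1.645×13.2/2.61)² = 69.2 → n = 70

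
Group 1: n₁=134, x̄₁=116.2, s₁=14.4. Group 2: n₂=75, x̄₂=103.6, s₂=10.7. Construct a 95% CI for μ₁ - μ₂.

Difference = 12.6. SE = √(14.4²/134 + 10.7²/75) = 1.753. CI = (9.16, 16.04)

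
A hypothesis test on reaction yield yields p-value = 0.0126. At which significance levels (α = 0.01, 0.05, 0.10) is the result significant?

p = 0.0126. Significant at: α = 0.05, 0.1.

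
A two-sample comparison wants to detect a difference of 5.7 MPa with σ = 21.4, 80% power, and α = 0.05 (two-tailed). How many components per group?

n per group = 2(z_α/2 + z_β)²σ²/d² = 2×(1.96 + 0.84)²×21.4²/5.7² = 221.02 → n = 222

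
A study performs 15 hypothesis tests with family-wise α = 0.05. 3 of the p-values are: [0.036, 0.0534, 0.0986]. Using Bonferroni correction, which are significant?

Bonferroni α = 0.05/15 = 0.00333. None of the given p-values are significant.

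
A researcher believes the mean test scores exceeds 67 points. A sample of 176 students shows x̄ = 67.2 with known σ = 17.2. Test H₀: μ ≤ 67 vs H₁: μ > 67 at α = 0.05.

z = 0.154. Critical value: 1.645. Fail to reject H₀.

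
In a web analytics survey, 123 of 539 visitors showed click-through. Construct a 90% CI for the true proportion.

p̂ = 0.228. CI = p̂ ± z*√(p̂(1-p̂)/n) = (0.198, 0.258)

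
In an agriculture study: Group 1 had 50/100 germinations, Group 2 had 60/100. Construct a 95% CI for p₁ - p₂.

p̂₁ = 0.5, p̂₂ = 0.6. Difference = -0.1. CI = (-0.237, 0.037)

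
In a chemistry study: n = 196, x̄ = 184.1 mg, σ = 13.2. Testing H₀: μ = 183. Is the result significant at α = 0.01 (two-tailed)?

z = (184.1 - 183)/(13.2/√196) = 1.167. Since |z| ≤ 2.576, not significant at α = 0.01.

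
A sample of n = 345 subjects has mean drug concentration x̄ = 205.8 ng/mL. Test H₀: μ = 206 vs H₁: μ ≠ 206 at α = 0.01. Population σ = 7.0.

z = (x̄ - μ₀)/(σ/√n) = (205.8 - 206)/(7.0/√345) = -0.531. Critical value: ±2.576. Since |-0.531| ≤ 2.576, Fail to reject H₀.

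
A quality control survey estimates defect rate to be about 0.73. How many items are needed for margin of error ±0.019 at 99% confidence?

n = z²p(1-p)/E² = 2.576²×0.73×0.27/0.019² = 3623.02 → n = 3624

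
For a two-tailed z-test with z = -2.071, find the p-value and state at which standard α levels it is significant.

p = 2·P(Z > |-2.071|) = 2·(1 - Φ(2.071)) ≈ 0.0384. Significant at α = 0.1; Significant at α = 0.05.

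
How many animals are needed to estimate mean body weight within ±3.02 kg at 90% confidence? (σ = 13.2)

n = (z*σ/E)² = (1.645×13.2/3.02)² = 51.7 → n = 52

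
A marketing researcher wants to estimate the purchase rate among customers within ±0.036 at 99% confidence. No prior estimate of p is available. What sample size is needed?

Conservative approach: use p = 0.5 (maximizes p(1-p) = 0.25). n = z²(0.25)/E² = 2.576²×0.25/0.036² = 1280.05 → n = 1281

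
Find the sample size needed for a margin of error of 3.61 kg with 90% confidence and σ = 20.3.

n = (z*σ/E)² = (1.645×20.3/3.61)² = 85.6 → n = 86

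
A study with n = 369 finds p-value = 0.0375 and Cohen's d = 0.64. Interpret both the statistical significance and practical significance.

Statistically significant (p = 0.0375 < 0.05). Cohen's d = 0.64 indicates a medium effect size. Both statistical and practical significance should be considered.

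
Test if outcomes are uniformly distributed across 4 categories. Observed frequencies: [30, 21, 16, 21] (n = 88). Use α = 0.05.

Expected = 22 each. χ² = Σ(O-E)²/E = 4.636. df = 3, critical value = 7.815. Fail to reject H₀.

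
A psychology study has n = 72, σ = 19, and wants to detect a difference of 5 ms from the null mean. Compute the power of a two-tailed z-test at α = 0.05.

SE = σ/√n = 19/√72 = 2.239. Non-centrality λ = d/SE = 5/2.239 = 2.233. Power ≈ Φ(λ - z_{α/2}) = Φ(2.233 - 1.96) = Φ(0.273) = 0.608.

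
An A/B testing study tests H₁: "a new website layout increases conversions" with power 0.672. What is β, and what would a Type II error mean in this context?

β = 1 - power = 1 - 0.672 = 0.328. A Type II error is failing to reject H₀ when H₀ is false (false negative) — here, failing to conclude that a new website layout increases conversions when in fact it is true. Consequence: discarding a layout that would have improved conversions — lost revenue.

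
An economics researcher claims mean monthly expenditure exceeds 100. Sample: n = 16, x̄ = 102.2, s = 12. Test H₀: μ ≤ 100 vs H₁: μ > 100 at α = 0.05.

t = (102.2 - 100)/(12/√16) = 0.733, df = 15. Critical t = 1.753. Fail to reject H₀.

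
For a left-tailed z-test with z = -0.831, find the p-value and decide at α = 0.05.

p = P(Z < -0.831) = Φ(-0.831) ≈ 0.203. Since p ≥ 0.05, fail to reject H₀ (not significant) at α = 0.05.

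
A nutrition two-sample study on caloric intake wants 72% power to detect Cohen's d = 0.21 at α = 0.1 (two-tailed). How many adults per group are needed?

z_{α/2} = 1.645, z_β = Φ⁻¹(0.72) = 0.583. For small effect (d = 0.21): n per group = 2(z_{α/2} + z_β)²/d² = 2(1.645 + 0.583)²/0.21² = 225.1 → 226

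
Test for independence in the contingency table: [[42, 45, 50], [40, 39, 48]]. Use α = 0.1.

χ² = 0.14. df = 2, critical = 4.605. Fail to reject H₀. No evidence of dependence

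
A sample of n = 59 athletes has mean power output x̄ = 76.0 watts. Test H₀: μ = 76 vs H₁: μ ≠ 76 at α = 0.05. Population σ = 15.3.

z = (x̄ - μ₀)/(σ/√n) = (76.0 - 76)/(15.3/√59) = 0.0. Critical value: ±1.96. Since |0.0| ≤ 1.96, Fail to reject H₀.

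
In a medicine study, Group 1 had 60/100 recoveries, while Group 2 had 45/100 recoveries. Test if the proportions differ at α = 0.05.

p̂₁ = 0.6, p̂₂ = 0.45, pooled p̂ = 0.525. z = 2.124. Critical: ±1.96. Reject H₀.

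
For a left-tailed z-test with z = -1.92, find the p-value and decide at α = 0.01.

p = P(Z < -1.92) = Φ(-1.92) ≈ 0.0274. Since p ≥ 0.01, fail to reject H₀ (not significant) at α = 0.01.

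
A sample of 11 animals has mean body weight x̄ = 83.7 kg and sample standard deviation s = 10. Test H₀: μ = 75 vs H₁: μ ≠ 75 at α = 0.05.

t = (x̄ - μ₀)/(s/√n) = (83.7 - 75)/(10/√11) = 2.885. df = 10, critical t = ±2.228. Reject H₀.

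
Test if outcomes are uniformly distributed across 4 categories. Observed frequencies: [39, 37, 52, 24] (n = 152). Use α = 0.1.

Expected = 38 each. χ² = Σ(O-E)²/E = 10.368. df = 3, critical value = 6.251. Reject H₀.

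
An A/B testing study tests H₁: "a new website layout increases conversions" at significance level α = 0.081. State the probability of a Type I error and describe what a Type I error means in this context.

P(Type I error) = α = 0.081. A Type I error is rejecting H₀ when H₀ is actually true (false positive) — here, concluding that a new website layout increases conversions when in fact this is not the case. Consequence: rolling out a layout that doesn't actually help — wasted engineering effort.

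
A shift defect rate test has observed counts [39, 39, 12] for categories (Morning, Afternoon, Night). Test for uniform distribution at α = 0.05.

Expected = 30 each. χ² = Σ(O-E)²/E = 16.2. df = 2, critical value = 5.991. Reject H₀.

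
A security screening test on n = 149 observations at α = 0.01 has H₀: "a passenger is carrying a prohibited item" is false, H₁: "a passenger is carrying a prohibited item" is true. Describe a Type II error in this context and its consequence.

Type II error: failing to reject H₀ when it is false — concluding that a passenger is carrying a prohibited item is not supported when in fact it is. Consequence: letting a prohibited item through — security breach.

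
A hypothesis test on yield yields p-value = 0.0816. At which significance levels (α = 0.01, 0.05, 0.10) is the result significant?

p = 0.0816. Significant at: α = 0.1.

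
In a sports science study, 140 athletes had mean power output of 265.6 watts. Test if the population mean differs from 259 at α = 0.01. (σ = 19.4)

z = (x̄ - μ₀)/(σ/√n) = (265.6 - 259)/(19.4/√140) = 4.025. Critical value: ±2.576. Since |4.025| > 2.576, Reject H₀.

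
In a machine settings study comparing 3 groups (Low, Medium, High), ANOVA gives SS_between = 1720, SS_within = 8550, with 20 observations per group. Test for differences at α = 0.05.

df_between = 2, df_within = 57. F = MS_between/MS_within = 860.0/150.0 = 5.733. F_crit ≈ 3.159. Reject H₀. At least one mean differs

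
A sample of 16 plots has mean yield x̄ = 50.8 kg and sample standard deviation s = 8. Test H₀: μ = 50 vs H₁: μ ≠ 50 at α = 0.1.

t = (x̄ - μ₀)/(s/√n) = (50.8 - 50)/(8/√16) = 0.4. df = 15, critical t = ±1.753. Fail to reject H₀.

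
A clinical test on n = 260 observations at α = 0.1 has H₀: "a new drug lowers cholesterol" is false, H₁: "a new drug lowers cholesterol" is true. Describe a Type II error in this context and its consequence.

Type II error: failing to reject H₀ when it is false — concluding that a new drug lowers cholesterol is not supported when in fact it is. Consequence: shelving an effective drug — patients miss out on a treatment that would have helped.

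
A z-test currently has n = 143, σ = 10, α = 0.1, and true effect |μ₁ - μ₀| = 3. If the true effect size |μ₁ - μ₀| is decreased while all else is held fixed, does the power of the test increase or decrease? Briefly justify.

Power decreases: a smaller true effect decreases the non-centrality λ = |μ₁ - μ₀|/(σ/√n).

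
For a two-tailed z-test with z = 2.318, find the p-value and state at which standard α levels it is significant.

p = 2·P(Z > |2.318|) = 2·(1 - Φ(2.318)) ≈ 0.0204. Significant at α = 0.1; Significant at α = 0.05.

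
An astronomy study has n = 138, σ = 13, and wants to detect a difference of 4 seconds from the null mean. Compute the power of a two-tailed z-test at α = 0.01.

SE = σ/√n = 13/√138 = 1.107. Non-centrality λ = d/SE = 4/1.107 = 3.615. Power ≈ Φ(λ - z_{α/2}) = Φ(3.615 - 2.576) = Φ(1.039) = 0.85.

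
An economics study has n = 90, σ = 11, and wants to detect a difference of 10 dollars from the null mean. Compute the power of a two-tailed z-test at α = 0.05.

SE = σ/√n = 11/√90 = 1.16. Non-centrality λ = d/SE = 10/1.16 = 8.624. Power ≈ Φ(λ - z_{α/2}) = Φ(8.624 - 1.96) = Φ(6.664) = 1.0.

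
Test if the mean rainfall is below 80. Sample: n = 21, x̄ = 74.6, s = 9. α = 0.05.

t = (74.6 - 80)/(9/√21) = -2.75, df = 20. Critical t = -1.725. Reject H₀.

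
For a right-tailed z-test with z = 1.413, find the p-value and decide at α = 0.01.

p = P(Z > 1.413) = 1 - Φ(1.413) ≈ 0.0788. Since p ≥ 0.01, fail to reject H₀ (not significant) at α = 0.01.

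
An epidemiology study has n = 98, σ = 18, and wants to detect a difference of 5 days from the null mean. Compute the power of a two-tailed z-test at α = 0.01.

SE = σ/√n = 18/√98 = 1.818. Non-centrality λ = d/SE = 5/1.818 = 2.75. Power ≈ Φ(λ - z_{α/2}) = Φ(2.75 - 2.576) = Φ(0.174) = 0.569.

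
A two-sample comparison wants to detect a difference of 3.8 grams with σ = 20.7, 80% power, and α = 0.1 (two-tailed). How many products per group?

n per group = 2(z_α/2 + z_β)²σ²/d² = 2×(1.645 + 0.84)²×20.7²/3.8² = 366.5 → n = 367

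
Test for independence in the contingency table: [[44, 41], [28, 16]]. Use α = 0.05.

χ² = 1.657. df = 1, critical = 3.841. Fail to reject H₀. No evidence of dependence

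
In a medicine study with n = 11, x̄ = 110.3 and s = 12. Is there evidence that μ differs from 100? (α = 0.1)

t = (x̄ - μ₀)/(s/√n) = (110.3 - 100)/(12/√11) = 2.847. df = 10, critical t = ±1.812. Reject H₀.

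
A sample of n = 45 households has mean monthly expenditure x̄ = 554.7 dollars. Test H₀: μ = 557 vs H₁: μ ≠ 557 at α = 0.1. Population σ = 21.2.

z = (x̄ - μ₀)/(σ/√n) = (554.7 - 557)/(21.2/√45) = -0.728. Critical value: ±1.645. Since |-0.728| ≤ 1.645, Fail to reject H₀.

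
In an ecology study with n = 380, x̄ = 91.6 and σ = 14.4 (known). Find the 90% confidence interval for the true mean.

CI = x̄ ± z*(σ/√n) = 91.6 ± 1.645(14.4/√380) = 91.6 ± 1.22 = (90.38, 92.82)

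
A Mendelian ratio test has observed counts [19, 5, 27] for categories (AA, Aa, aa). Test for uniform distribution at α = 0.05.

Expected = 17 each. χ² = Σ(O-E)²/E = 14.588. df = 2, critical value = 5.991. Reject H₀.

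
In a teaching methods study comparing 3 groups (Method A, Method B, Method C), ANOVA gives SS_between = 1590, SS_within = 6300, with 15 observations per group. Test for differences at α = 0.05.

df_between = 2, df_within = 42. F = MS_between/MS_within = 795.0/150.0 = 5.3. F_crit ≈ 3.22. Reject H₀. At least one mean differs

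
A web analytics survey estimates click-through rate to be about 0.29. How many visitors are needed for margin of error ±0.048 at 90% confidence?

n = z²p(1-p)/E² = 1.645²×0.29×0.71/0.048² = 241.8 → n = 242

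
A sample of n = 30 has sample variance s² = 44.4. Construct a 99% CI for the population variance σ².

df = 29. χ²_{0.005} = 52.336, χ²_{0.995} = 13.121. CI for σ² = ((n-1)s²/χ²_{α/2}, (n-1)s²/χ²_{1-α/2}) = (29·44.4/52.336, 29·44.4/13.121) = (24.6, 98.13)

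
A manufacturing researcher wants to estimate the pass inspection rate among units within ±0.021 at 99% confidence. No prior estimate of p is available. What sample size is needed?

Conservative approach: use p = 0.5 (maximizes p(1-p) = 0.25). n = z²(0.25)/E² = 2.576²×0.25/0.021² = 3761.8 → n = 3762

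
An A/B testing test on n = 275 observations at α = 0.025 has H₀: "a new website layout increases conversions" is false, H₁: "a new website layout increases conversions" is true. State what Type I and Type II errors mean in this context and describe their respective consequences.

Type I (false positive): concluding that a new website layout increases conversions when it is not — rolling out a layout that doesn't actually help — wasted engineering effort. Type II (false negative): failing to conclude that a new website layout increases conversions when it is — discarding a layout that would have improved conversions — lost revenue. Which is costlier depends on domain priorities and is a judgement call rather than a statistical fact.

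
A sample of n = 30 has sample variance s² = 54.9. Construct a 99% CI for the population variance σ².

df = 29. χ²_{0.005} = 52.336, χ²_{0.995} = 13.121. CI for σ² = ((n-1)s²/χ²_{α/2}, (n-1)s²/χ²_{1-α/2}) = (29·54.9/52.336, 29·54.9/13.121) = (30.42, 121.34)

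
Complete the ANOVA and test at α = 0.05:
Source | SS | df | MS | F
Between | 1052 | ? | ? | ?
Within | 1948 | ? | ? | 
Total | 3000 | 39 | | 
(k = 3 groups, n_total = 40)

df_between = 2, df_within = 37. MS_between = 526.0, MS_within = 52.65. F = 9.991, F_crit ≈ 3.252. Reject H₀.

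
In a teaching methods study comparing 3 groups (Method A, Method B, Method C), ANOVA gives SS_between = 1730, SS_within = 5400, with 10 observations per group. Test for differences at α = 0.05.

df_between = 2, df_within = 27. F = MS_between/MS_within = 865.0/200.0 = 4.325. F_crit ≈ 3.354. Reject H₀. At least one mean differs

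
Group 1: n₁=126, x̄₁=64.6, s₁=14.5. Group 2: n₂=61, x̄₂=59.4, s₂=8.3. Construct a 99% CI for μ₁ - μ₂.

Difference = 5.2. SE = √(14.5²/126 + 8.3²/61) = 1.673. CI = (0.89, 9.51)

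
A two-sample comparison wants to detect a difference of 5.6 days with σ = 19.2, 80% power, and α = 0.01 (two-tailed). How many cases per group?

n per group = 2(z_α/2 + z_β)²σ²/d² = 2×(2.576 + 0.84)²×19.2²/5.6² = 274.3 → n = 275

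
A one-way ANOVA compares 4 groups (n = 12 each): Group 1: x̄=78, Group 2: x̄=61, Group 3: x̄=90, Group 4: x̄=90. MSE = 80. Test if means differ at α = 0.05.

Grand mean = 79.75. SS_between = 6777.0, MS_between = 2259.0. F = 28.238, F_crit ≈ 2.816. Reject H₀.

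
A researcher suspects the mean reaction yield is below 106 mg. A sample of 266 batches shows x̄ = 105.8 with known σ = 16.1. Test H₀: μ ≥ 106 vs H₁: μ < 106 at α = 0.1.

z = -0.203. Critical value: -1.28. Fail to reject H₀.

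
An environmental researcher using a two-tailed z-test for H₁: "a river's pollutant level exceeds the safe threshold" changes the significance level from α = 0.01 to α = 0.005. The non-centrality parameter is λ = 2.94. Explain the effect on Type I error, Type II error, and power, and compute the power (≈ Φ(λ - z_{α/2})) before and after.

Decreasing α from 0.01 to 0.005:
• Type I error rate decreases (α is the Type I rate by definition).
• Critical value moves from z_{α/2} = 2.576 to 2.807, so power = Φ(λ - z_{α/2}) goes from Φ(2.94 - 2.576) = 0.642 to Φ(2.94 - 2.807) = 0.553.
• Type II error rate β = 1 - power therefore increases (0.358 → 0.447).
Appropriate when false positives are costly — here, shutting down a compliant factory unnecessarily.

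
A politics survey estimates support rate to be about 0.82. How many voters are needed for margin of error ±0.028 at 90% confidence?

n = z²p(1-p)/E² = 1.645²×0.82×0.18/0.028² = 509.5 → n = 510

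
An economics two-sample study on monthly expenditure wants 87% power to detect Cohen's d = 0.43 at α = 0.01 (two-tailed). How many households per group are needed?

z_{α/2} = 2.576, z_β = Φ⁻¹(0.87) = 1.126. For small effect (d = 0.43): n per group = 2(z_{α/2} + z_β)²/d² = 2(2.576 + 1.126)²/0.43² = 148.2 → 149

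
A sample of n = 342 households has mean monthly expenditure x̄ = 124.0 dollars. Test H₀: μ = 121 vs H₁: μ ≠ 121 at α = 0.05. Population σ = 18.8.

z = (x̄ - μ₀)/(σ/√n) = (124.0 - 121)/(18.8/√342) = 2.951. Critical value: ±1.96. Since |2.951| > 1.96, Reject H₀.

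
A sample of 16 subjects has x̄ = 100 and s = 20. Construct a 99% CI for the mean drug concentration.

CI = x̄ ± t*(s/√n) = 100 ± 2.947(20/√16) = (85.27, 114.73)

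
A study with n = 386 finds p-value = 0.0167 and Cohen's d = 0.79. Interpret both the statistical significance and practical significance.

Statistically significant (p = 0.0167 < 0.05). Cohen's d = 0.79 indicates a medium effect size. Both statistical and practical significance should be considered.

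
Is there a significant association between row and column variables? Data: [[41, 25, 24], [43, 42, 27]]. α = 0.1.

χ² = 2.167. df = 2, critical = 4.605. Fail to reject H₀. No evidence of dependence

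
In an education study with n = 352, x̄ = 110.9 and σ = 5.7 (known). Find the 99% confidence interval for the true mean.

CI = x̄ ± z*(σ/√n) = 110.9 ± 2.576(5.7/√352) = 110.9 ± 0.78 = (110.12, 111.68)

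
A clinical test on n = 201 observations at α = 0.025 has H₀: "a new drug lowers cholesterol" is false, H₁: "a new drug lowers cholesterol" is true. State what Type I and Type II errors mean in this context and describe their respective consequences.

Type I (false positive): concluding that a new drug lowers cholesterol when it is not — approving an ineffective drug — patients take a useless medication and may skip effective alternatives. Type II (false negative): failing to conclude that a new drug lowers cholesterol when it is — shelving an effective drug — patients miss out on a treatment that would have helped. Which is costlier depends on domain priorities and is a judgement call rather than a statistical fact.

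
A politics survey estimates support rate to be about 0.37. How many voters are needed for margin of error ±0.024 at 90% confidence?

n = z²p(1-p)/E² = 1.645²×0.37×0.63/0.024² = 1095.1 → n = 1096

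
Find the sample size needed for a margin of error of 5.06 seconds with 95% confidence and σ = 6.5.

n = (z*σ/E)² = (1.96×6.5/5.06)² = 6.3 → n = 7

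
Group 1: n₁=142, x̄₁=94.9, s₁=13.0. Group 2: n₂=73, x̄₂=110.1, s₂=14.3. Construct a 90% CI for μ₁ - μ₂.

Difference = -15.2. SE = √(13.0²/142 + 14.3²/73) = 1.998. CI = (-18.49, -11.91)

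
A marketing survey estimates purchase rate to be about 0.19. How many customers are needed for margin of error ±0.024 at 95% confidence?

n = z²p(1-p)/E² = 1.96²×0.19×0.81/0.024² = 1026.4 → n = 1027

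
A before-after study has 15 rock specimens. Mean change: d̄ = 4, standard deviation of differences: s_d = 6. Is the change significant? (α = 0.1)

t = d̄/(s_d/√n) = 4/(6/√15) = 2.582. df = 14, critical t = ±1.761. Reject H₀.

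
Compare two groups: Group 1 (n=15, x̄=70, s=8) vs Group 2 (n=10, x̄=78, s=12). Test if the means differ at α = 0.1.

Pooled sp = 9.76. t = -2.007, df = 23. Critical t = ±1.714. Reject H₀.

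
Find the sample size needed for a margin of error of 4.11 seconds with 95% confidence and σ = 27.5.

n = (z*σ/E)² = (1.96×27.5/4.11)² = 172.0 → n = 172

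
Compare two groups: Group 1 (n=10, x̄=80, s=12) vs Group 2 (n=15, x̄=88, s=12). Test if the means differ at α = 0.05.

Pooled sp = 12.0. t = -1.633, df = 23. Critical t = ±2.069. Fail to reject H₀.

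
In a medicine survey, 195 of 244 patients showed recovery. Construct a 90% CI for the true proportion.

p̂ = 0.799. CI = p̂ ± z*√(p̂(1-p̂)/n) = (0.757, 0.841)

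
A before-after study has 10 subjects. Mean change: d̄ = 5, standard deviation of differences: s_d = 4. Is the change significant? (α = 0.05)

t = d̄/(s_d/√n) = 5/(4/√10) = 3.953. df = 9, critical t = ±2.262. Reject H₀.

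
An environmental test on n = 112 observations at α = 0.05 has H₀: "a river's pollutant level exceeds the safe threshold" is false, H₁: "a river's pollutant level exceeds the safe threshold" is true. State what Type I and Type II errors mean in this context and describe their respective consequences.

Type I (false positive): concluding that a river's pollutant level exceeds the safe threshold when it is not — shutting down a compliant factory unnecessarily. Type II (false negative): failing to conclude that a river's pollutant level exceeds the safe threshold when it is — allowing unsafe pollution to continue. Which is costlier depends on domain priorities and is a judgement call rather than a statistical fact.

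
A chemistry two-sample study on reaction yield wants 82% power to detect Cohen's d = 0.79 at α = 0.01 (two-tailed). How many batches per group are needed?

z_{α/2} = 2.576, z_β = Φ⁻¹(0.82) = 0.915. For medium effect (d = 0.79): n per group = 2(z_{α/2} + z_β)²/d² = 2(2.576 + 0.915)²/0.79² = 39.1 → 40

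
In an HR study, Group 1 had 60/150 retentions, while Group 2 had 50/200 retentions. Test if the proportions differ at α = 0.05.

p̂₁ = 0.4, p̂₂ = 0.25, pooled p̂ = 0.314. z = 2.991. Critical: ±1.96. Reject H₀.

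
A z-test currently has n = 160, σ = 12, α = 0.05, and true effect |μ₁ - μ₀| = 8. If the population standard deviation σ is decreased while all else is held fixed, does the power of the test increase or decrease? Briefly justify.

Power increases: a smaller σ shrinks the standard error σ/√n, moving the sampling distribution under H₁ further from the critical value.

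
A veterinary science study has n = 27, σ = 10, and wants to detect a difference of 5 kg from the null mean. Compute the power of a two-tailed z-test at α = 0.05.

SE = σ/√n = 10/√27 = 1.925. Non-centrality λ = d/SE = 5/1.925 = 2.598. Power ≈ Φ(λ - z_{α/2}) = Φ(2.598 - 1.96) = Φ(0.638) = 0.738.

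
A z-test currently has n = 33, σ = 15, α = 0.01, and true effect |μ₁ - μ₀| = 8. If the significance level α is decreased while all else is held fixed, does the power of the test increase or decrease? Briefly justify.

Power decreases: a smaller α raises the critical value, so less of the H₁ sampling distribution falls in the rejection region.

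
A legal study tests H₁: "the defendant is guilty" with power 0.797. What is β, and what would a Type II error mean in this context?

β = 1 - power = 1 - 0.797 = 0.203. A Type II error is failing to reject H₀ when H₀ is false (false negative) — here, failing to conclude that the defendant is guilty when in fact it is true. Consequence: acquitting a guilty person.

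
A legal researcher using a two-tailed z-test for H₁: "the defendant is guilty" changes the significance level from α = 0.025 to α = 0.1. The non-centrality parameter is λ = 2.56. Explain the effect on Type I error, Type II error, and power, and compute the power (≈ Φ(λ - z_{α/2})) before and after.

Increasing α from 0.025 to 0.1:
• Type I error rate increases (α is the Type I rate by definition).
• Critical value moves from z_{α/2} = 2.241 to 1.645, so power = Φ(λ - z_{α/2}) goes from Φ(2.56 - 2.241) = 0.625 to Φ(2.56 - 1.645) = 0.82.
• Type II error rate β = 1 - power therefore decreases (0.375 → 0.18).
Appropriate when false negatives are costly — here, acquitting a guilty person.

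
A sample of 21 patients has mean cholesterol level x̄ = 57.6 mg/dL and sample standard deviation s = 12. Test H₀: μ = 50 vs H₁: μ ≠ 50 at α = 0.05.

t = (x̄ - μ₀)/(s/√n) = (57.6 - 50)/(12/√21) = 2.902. df = 20, critical t = ±2.086. Reject H₀.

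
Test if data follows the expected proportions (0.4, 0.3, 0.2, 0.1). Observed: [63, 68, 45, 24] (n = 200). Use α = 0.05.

Expected: [80.0, 60.0, 40.0, 20.0]. χ² = 6.104. df = 3, critical = 7.815. Fail to reject H₀.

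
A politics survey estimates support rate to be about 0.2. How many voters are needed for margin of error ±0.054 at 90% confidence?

n = z²p(1-p)/E² = 1.645²×0.2×0.8/0.054² = 148.5 → n = 149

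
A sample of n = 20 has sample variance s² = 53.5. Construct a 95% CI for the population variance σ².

df = 19. χ²_{0.025} = 32.852, χ²_{0.975} = 8.907. CI for σ² = ((n-1)s²/χ²_{α/2}, (n-1)s²/χ²_{1-α/2}) = (19·53.5/32.852, 19·53.5/8.907) = (30.94, 114.12)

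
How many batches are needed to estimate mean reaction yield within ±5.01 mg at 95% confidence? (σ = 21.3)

n = (z*σ/E)² = (1.96×21.3/5.01)² = 69.4 → n = 70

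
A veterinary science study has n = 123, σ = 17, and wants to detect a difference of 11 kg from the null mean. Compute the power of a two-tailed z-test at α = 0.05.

SE = σ/√n = 17/√123 = 1.533. Non-centrality λ = d/SE = 11/1.533 = 7.176. Power ≈ Φ(λ - z_{α/2}) = Φ(7.176 - 1.96) = Φ(5.216) = 1.0.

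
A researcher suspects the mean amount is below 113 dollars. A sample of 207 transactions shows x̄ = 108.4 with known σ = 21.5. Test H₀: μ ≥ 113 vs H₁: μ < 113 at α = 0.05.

z = -3.078. Critical value: -1.645. Reject H₀.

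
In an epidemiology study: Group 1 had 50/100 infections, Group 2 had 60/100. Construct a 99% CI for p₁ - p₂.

p̂₁ = 0.5, p̂₂ = 0.6. Difference = -0.1. CI = (-0.28, 0.08)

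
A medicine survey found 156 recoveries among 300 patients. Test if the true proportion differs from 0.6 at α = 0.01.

p̂ = 0.52, p₀ = 0.6. z = (p̂ - p₀)/√(p₀(1-p₀)/n) = -2.828. Critical: ±2.576. Reject H₀.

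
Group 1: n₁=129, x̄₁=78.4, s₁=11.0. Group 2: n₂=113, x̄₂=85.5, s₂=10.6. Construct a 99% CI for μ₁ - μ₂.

Difference = -7.1. SE = √(11.0²/129 + 10.6²/113) = 1.39. CI = (-10.68, -3.52)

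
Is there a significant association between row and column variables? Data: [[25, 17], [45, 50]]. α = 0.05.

χ² = 1.722. df = 1, critical = 3.841. Fail to reject H₀. No evidence of dependence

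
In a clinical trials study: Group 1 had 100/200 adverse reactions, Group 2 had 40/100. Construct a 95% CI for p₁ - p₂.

p̂₁ = 0.5, p̂₂ = 0.4. Difference = 0.1. CI = (-0.018, 0.218)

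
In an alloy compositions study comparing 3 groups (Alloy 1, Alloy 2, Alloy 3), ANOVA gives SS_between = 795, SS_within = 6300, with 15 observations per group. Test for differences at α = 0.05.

df_between = 2, df_within = 42. F = MS_between/MS_within = 397.5/150.0 = 2.65. F_crit ≈ 3.22. Fail to reject H₀.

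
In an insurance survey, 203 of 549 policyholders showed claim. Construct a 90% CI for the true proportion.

p̂ = 0.37. CI = p̂ ± z*√(p̂(1-p̂)/n) = (0.336, 0.404)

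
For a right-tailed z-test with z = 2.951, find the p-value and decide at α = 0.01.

p = P(Z > 2.951) = 1 - Φ(2.951) ≈ 0.0016. Since p < 0.01, reject H₀ (significant) at α = 0.01.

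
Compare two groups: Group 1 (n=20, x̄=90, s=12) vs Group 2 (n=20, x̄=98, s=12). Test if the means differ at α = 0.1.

Pooled sp = 12.0. t = -2.108, df = 38. Critical t = ±1.686. Reject H₀.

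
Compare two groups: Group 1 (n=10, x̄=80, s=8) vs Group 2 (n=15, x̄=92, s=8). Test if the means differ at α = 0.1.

Pooled sp = 8.0. t = -3.674, df = 23. Critical t = ±1.714. Reject H₀.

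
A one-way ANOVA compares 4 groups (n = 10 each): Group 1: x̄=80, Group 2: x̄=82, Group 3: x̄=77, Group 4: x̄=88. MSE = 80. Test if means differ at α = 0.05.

Grand mean = 81.75. SS_between = 647.5, MS_between = 215.83. F = 2.698, F_crit ≈ 2.866. Fail to reject H₀.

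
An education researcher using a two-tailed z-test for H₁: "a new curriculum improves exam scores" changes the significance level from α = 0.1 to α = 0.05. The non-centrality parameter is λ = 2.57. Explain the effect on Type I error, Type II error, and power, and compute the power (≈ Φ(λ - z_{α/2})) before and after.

Decreasing α from 0.1 to 0.05:
• Type I error rate decreases (α is the Type I rate by definition).
• Critical value moves from z_{α/2} = 1.645 to 1.96, so power = Φ(λ - z_{α/2}) goes from Φ(2.57 - 1.645) = 0.823 to Φ(2.57 - 1.96) = 0.729.
• Type II error rate β = 1 - power therefore increases (0.177 → 0.271).
Appropriate when false positives are costly — here, adopting a curriculum that gives no real benefit — disruption for nothing.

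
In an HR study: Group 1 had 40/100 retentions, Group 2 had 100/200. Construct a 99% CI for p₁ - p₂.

p̂₁ = 0.4, p̂₂ = 0.5. Difference = -0.1. CI = (-0.256, 0.056)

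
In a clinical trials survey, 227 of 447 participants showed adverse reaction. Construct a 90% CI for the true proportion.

p̂ = 0.508. CI = p̂ ± z*√(p̂(1-p̂)/n) = (0.469, 0.547)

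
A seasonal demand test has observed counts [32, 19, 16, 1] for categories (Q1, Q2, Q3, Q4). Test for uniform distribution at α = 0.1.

Expected = 17 each. χ² = Σ(O-E)²/E = 28.588. df = 3, critical value = 6.251. Reject H₀.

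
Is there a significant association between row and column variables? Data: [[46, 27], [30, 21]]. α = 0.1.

χ² = 0.222. df = 1, critical = 2.706. Fail to reject H₀. No evidence of dependence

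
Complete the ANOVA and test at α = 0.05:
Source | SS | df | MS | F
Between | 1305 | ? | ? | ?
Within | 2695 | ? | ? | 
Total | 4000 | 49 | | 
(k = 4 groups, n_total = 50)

df_between = 3, df_within = 46. MS_between = 435.0, MS_within = 58.59. F = 7.425, F_crit ≈ 2.807. Reject H₀.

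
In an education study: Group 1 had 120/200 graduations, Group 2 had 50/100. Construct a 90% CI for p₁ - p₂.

p̂₁ = 0.6, p̂₂ = 0.5. Difference = 0.1. CI = (-0.0, 0.2)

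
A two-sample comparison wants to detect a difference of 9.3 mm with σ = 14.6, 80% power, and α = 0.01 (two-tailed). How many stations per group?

n per group = 2(z_α/2 + z_β)²σ²/d² = 2×(2.576 + 0.84)²×14.6²/9.3² = 57.5 → n = 58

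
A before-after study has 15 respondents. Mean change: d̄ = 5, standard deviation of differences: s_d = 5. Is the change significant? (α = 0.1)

t = d̄/(s_d/√n) = 5/(5/√15) = 3.873. df = 14, critical t = ±1.761. Reject H₀.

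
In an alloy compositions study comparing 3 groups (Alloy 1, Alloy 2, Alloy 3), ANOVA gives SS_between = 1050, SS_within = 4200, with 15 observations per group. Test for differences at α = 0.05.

df_between = 2, df_within = 42. F = MS_between/MS_within = 525.0/100.0 = 5.25. F_crit ≈ 3.22. Reject H₀. At least one mean differs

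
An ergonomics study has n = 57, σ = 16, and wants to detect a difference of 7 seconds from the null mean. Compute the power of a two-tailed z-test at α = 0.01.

SE = σ/√n = 16/√57 = 2.119. Non-centrality λ = d/SE = 7/2.119 = 3.303. Power ≈ Φ(λ - z_{α/2}) = Φ(3.303 - 2.576) = Φ(0.727) = 0.766.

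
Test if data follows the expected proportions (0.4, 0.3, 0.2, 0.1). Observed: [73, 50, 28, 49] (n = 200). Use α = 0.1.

Expected: [80.0, 60.0, 40.0, 20.0]. χ² = 47.929. df = 3, critical = 6.251. Reject H₀.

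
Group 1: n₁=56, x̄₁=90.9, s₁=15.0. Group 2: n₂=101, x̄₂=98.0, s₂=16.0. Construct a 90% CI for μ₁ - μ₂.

Difference = -7.1. SE = √(15.0²/56 + 16.0²/101) = 2.56. CI = (-11.31, -2.89)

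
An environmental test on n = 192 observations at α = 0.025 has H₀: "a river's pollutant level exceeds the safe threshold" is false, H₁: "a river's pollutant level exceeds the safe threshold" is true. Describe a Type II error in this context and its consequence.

Type II error: failing to reject H₀ when it is false — concluding that a river's pollutant level exceeds the safe threshold is not supported when in fact it is. Consequence: allowing unsafe pollution to continue.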